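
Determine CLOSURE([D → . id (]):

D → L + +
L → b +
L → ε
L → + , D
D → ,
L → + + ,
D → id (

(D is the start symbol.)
To compute CLOSURE, for each item [A → α.Bβ] where B is a non-terminal, add [B → .γ] for all productions B → γ; repeat for the newly added items until nothing changes.

Start with: [D → . id (]
The dot precedes the terminal id, so nothing is added.

CLOSURE = { [D → . id (] }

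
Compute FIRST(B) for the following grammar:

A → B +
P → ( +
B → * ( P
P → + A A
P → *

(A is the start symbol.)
From B → * ( P:
  - '*' is a terminal: add '*' and stop

Collecting: FIRST(B) = { '*' }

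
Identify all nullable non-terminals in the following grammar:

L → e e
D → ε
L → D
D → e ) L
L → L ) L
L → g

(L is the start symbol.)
A non-terminal is nullable if it can derive ε (the empty string): either it has an ε-production, or it has a production whose right-hand side consists entirely of nullable non-terminals.

ε-productions: D → ε
So D is immediately nullable.
L → D: every symbol on the right is nullable, so L is nullable too.
Every non-terminal is now nullable.
Nullable = { 'D', 'L' }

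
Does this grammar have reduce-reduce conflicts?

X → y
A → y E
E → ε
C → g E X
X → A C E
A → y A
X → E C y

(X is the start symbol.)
Augment with X' → X and build the canonical LR(0) collection (I0 = CLOSURE({[X' → . X]}), then GOTO on every symbol after a dot until no new states appear). It has 15 states:
  I0: { [A → . y A], [A → . y E], [E → .], [X → . A C E], [X → . E C y], [X → . y], [X' → . X] }  — shift, reduce
  I1: { [C → . g E X], [X → A . C E] }  — shift
  I2: { [C → . g E X], [X → E . C y] }  — shift
  I3: { [X' → X .] }  — accept
  I4: { [A → . y A], [A → . y E], [A → y . A], [A → y . E], [E → .], [X → y .] }  — shift, 2 reduces
  I5: { [A → y A .] }  — reduce
  I6: { [A → y E .] }  — reduce
  I7: { [A → . y A], [A → . y E], [A → y . A], [A → y . E], [E → .] }  — shift, reduce
  I8: { [X → E C . y] }  — shift
  I9: { [C → g . E X], [E → .] }  — reduce
  I10: { [A → . y A], [A → . y E], [C → g E . X], [E → .], [X → . A C E], [X → . E C y], [X → . y] }  — shift, reduce
  I11: { [C → g E X .] }  — reduce
  I12: { [X → E C y .] }  — reduce
  I13: { [E → .], [X → A C . E] }  — reduce
  I14: { [X → A C E .] }  — reduce

I4 contains complete items [E → .], [X → y .] — reduce-reduce conflict.

Answer: Yes — I4: [E → .] vs [X → y .]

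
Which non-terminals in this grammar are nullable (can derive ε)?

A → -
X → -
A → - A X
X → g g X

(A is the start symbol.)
A non-terminal is nullable if it can derive ε (the empty string): either it has an ε-production, or it has a production whose right-hand side consists entirely of nullable non-terminals.

There are no ε-productions, so no non-terminal can derive ε.
No non-terminals are nullable.

Answer: None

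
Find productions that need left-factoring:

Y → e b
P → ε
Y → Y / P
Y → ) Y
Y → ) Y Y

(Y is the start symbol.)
Left-factoring is needed when two productions for the same non-terminal
share a common prefix on the right-hand side.

Productions for Y:
  Y → e b
  Y → Y / P
  Y → ) Y
  Y → ) Y Y

Found common prefix ') Y' in productions for Y

Answer: Yes, Y has productions with common prefix ') Y'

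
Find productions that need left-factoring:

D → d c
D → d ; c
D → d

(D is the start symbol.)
Yes, D has productions with common prefix 'd'

Left-factoring is needed when two productions for the same non-terminal
share a common prefix on the right-hand side.

Productions for D:
  D → d c
  D → d ; c
  D → d

Found common prefix 'd' in productions for D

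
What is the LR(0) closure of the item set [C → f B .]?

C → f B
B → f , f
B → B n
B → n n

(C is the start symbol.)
{ [C → f B .] }

Start with: [C → f B .]
The dot is at the end, so nothing is added.

CLOSURE = { [C → f B .] }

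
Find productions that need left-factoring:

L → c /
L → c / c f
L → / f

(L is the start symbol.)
Left-factoring is needed when two productions for the same non-terminal
share a common prefix on the right-hand side.

Productions for L:
  L → c /
  L → c / c f
  L → / f

Found common prefix 'c /' in productions for L

Answer: Yes, L has productions with common prefix 'c /'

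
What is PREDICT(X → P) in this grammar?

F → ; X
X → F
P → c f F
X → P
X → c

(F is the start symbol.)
{ 'c' }

PREDICT(X → P) = (FIRST(RHS) \ {ε}) ∪ (FOLLOW(X) if ε ∈ FIRST(RHS), i.e. RHS ⇒* ε)
FIRST(P) = { 'c' }
FIRST(P) = { 'c' }
ε ∉ FIRST(P), so FOLLOW(X) is not added.
PREDICT(X → P) = { 'c' }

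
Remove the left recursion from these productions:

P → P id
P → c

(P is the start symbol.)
P → c P'
P' → id P'
P' → ε

P is directly left-recursive. The standard transformation for
  A → A α₁ | ... | A α_m | β₁ | ... | β_n
is
  A  → β₁ A' | ... | β_n A'
  A' → α₁ A' | ... | α_m A' | ε

P → c becomes P → c P'
P → P id becomes P' → id P'
Add P' → ε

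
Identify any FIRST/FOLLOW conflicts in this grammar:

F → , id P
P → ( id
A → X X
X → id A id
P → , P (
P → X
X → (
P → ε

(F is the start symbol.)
A FIRST/FOLLOW conflict occurs when a non-terminal N has a nullable alternative N → β (β ⇒* ε) and another alternative N → α with FIRST(α) ∩ FOLLOW(N) ≠ ∅: on such a lookahead the parser cannot decide between expanding α and letting N vanish via β.

Nullable non-terminals: P.
FIRST sets used below: FIRST(X) = { '(', 'id' }

P: nullable alternative(s) P → ε; FOLLOW(P) = { $, '(' }
  P → ( id: FIRST \ {ε} = { '(' } — overlaps FOLLOW(P) on { '(' }: CONFLICT
  P → , P (: FIRST \ {ε} = { ',' } — disjoint from FOLLOW(P)
  P → X: FIRST \ {ε} = { '(', 'id' } — overlaps FOLLOW(P) on { '(' }: CONFLICT
  P → ε: FIRST \ {ε} = { } — this is the only nullable alternative, skip

A, F, X have no nullable alternative, so no FIRST/FOLLOW check is needed there.

So the grammar has 2 FIRST/FOLLOW conflicts (marked CONFLICT above).

Answer: Yes. P → '(' id with FOLLOW(P) on { '(' }; P → X with FOLLOW(P) on { '(' }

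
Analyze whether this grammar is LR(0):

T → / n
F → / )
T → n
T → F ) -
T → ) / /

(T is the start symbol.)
Yes, the grammar is LR(0)

Augment with T' → T and build the canonical LR(0) collection (I0 = CLOSURE({[T' → . T]}), then GOTO on every symbol after a dot until no new states appear). It has 12 states:
  I0: { [F → . / )], [T → . ) / /], [T → . / n], [T → . F ) -], [T → . n], [T' → . T] }  — shift
  I1: { [T → ) . / /] }  — shift
  I2: { [F → / . )], [T → / . n] }  — shift
  I3: { [T → F . ) -] }  — shift
  I4: { [T' → T .] }  — accept
  I5: { [T → n .] }  — reduce
  I6: { [T → F ) . -] }  — shift
  I7: { [T → F ) - .] }  — reduce
  I8: { [F → / ) .] }  — reduce
  I9: { [T → / n .] }  — reduce
  I10: { [T → ) / . /] }  — shift
  I11: { [T → ) / / .] }  — reduce

Every state is either a pure shift/goto state or contains exactly one complete item and nothing to shift — no conflicts. The grammar is LR(0).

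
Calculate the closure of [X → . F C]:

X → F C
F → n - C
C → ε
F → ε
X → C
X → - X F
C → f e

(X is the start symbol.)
To compute CLOSURE, for each item [A → α.Bβ] where B is a non-terminal, add [B → .γ] for all productions B → γ; repeat for the newly added items until nothing changes.

Start with: [X → . F C]
  [X → . F C] has the dot before F: add [F → . n - C], [F → .]
No further items can be added.

CLOSURE = { [F → . n - C], [F → .], [X → . F C] }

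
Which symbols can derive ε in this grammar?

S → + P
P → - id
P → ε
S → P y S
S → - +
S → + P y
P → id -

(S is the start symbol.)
ε-productions: P → ε
So P is immediately nullable.
No further non-terminal can be added: every production for the remaining non-terminals contains a terminal or a non-nullable non-terminal.
Nullable = { 'P' }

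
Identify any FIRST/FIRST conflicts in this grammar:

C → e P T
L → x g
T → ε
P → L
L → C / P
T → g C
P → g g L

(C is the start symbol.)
No FIRST/FIRST conflicts.

A FIRST/FIRST conflict occurs when two productions N → α and N → β for the same non-terminal have FIRST(α) ∩ FIRST(β) ≠ ∅ (with ε ∈ FIRST of a nullable right-hand side, so two nullable alternatives also conflict).

FIRST sets of the non-terminals at (or reachable through a nullable prefix from) the front of some alternative:
  FIRST(C) = { 'e' }
  FIRST(L) = { 'e', 'x' }

Productions for L:
  L → x g: FIRST = { 'x' }
  L → C / P: FIRST = { 'e' }
Productions for T:
  T → ε: FIRST = { ε }
  T → g C: FIRST = { 'g' }
Productions for P:
  P → L: FIRST = { 'e', 'x' }
  P → g g L: FIRST = { 'g' }
C has only one production, so no FIRST/FIRST conflict is possible there.

All alternatives of each non-terminal have pairwise disjoint FIRST sets.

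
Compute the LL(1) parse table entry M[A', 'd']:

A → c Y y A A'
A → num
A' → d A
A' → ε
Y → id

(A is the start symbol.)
A' → d A, A' → ε

To find M[A', 'd'], we find productions for A' where 'd' is in the predict set (PREDICT(N → α) = (FIRST(α) \ {ε}) ∪ (FOLLOW(N) if α ⇒* ε)).

Relevant sets:
  FOLLOW(A') = { $, 'd' }

A' → d A: PREDICT = { 'd' }
  'd' is in predict set, so this production goes in M[A', 'd']
A' → ε: PREDICT = { $, 'd' }
  'd' is in predict set, so this production goes in M[A', 'd']

M[A', 'd'] = A' → d A, A' → ε  (a multiply-defined cell — the grammar is not LL(1))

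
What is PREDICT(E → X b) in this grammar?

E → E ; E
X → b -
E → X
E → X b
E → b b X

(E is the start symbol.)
PREDICT(E → X b) = (FIRST(RHS) \ {ε}) ∪ (FOLLOW(E) if ε ∈ FIRST(RHS), i.e. RHS ⇒* ε)
FIRST(X) = { 'b' }
FIRST(X b) = { 'b' }
ε ∉ FIRST(X b), so FOLLOW(E) is not added.
PREDICT(E → X b) = { 'b' }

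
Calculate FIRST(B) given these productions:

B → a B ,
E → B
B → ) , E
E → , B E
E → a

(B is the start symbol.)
{ ')', 'a' }

From B → a B ,:
  - a is a terminal: add 'a' and stop
From B → ) , E:
  - ')' is a terminal: add ')' and stop

Collecting: FIRST(B) = { ')', 'a' }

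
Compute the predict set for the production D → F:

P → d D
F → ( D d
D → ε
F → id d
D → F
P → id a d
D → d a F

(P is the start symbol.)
{ '(', 'id' }

PREDICT(D → F) = (FIRST(RHS) \ {ε}) ∪ (FOLLOW(D) if ε ∈ FIRST(RHS), i.e. RHS ⇒* ε)
FIRST(F) = { '(', 'id' }
FIRST(F) = { '(', 'id' }
ε ∉ FIRST(F), so FOLLOW(D) is not added.
PREDICT(D → F) = { '(', 'id' }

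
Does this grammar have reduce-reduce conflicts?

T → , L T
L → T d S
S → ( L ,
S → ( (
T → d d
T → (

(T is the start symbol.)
A reduce-reduce conflict occurs when an LR(0) state has two complete items [A → α .] and [B → β .] — both call for a reduction, and with no lookahead the parser cannot choose between them.

Augment with T' → T and build the canonical LR(0) collection (I0 = CLOSURE({[T' → . T]}), then GOTO on every symbol after a dot until no new states appear). It has 15 states:
  I0: { [T → . (], [T → . , L T], [T → . d d], [T' → . T] }  — shift
  I1: { [T → ( .] }  — reduce
  I2: { [L → . T d S], [T → , . L T], [T → . (], [T → . , L T], [T → . d d] }  — shift
  I3: { [T' → T .] }  — accept
  I4: { [T → d . d] }  — shift
  I5: { [T → d d .] }  — reduce
  I6: { [T → , L . T], [T → . (], [T → . , L T], [T → . d d] }  — shift
  I7: { [L → T . d S] }  — shift
  I8: { [L → T d . S], [S → . ( (], [S → . ( L ,] }  — shift
  I9: { [L → . T d S], [S → ( . (], [S → ( . L ,], [T → . (], [T → . , L T], [T → . d d] }  — shift
  I10: { [L → T d S .] }  — reduce
  I11: { [S → ( ( .], [T → ( .] }  — 2 reduces
  I12: { [S → ( L . ,] }  — shift
  I13: { [S → ( L , .] }  — reduce
  I14: { [T → , L T .] }  — reduce

I11 contains complete items [S → ( ( .], [T → ( .] — reduce-reduce conflict.

Answer: Yes — I11: [S → ( ( .] vs [T → ( .]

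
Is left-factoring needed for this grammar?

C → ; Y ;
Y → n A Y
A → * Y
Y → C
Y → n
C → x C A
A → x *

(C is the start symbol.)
Left-factoring is needed when two productions for the same non-terminal
share a common prefix on the right-hand side.

Productions for C:
  C → ; Y ;
  C → x C A
Productions for Y:
  Y → n A Y
  Y → C
  Y → n
Productions for A:
  A → * Y
  A → x *

Found common prefix 'n' in productions for Y

Answer: Yes, Y has productions with common prefix 'n'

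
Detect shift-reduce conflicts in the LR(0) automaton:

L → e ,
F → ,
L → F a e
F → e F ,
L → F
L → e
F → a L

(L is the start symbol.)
Yes — I2: [L → F .] vs [L → F . a e]; I5: [L → e .] vs [F → . ,]

A shift-reduce conflict occurs when an LR(0) state has both:
  - a complete (reduce) item [A → α .] (dot at the end), and
  - a shift item [B → β . c γ] (dot before a terminal).

Augment with L' → L and build the canonical LR(0) collection (I0 = CLOSURE({[L' → . L]}), then GOTO on every symbol after a dot until no new states appear). It has 13 states:
  I0: { [F → . ,], [F → . a L], [F → . e F ,], [L → . F a e], [L → . F], [L → . e ,], [L → . e], [L' → . L] }  — shift
  I1: { [F → , .] }  — reduce
  I2: { [L → F . a e], [L → F .] }  — shift, reduce
  I3: { [L' → L .] }  — accept
  I4: { [F → . ,], [F → . a L], [F → . e F ,], [F → a . L], [L → . F a e], [L → . F], [L → . e ,], [L → . e] }  — shift
  I5: { [F → . ,], [F → . a L], [F → . e F ,], [F → e . F ,], [L → e . ,], [L → e .] }  — shift, reduce
  I6: { [F → , .], [L → e , .] }  — 2 reduces
  I7: { [F → e F . ,] }  — shift
  I8: { [F → . ,], [F → . a L], [F → . e F ,], [F → e . F ,] }  — shift
  I9: { [F → e F , .] }  — reduce
  I10: { [F → a L .] }  — reduce
  I11: { [L → F a . e] }  — shift
  I12: { [L → F a e .] }  — reduce

I2 contains reduce item [L → F .] and shift item [L → F . a e] — shift-reduce conflict.
I5 contains reduce item [L → e .] and shift items [F → . ,], [F → . a L], [F → . e F ,], [L → e . ,] — shift-reduce conflict.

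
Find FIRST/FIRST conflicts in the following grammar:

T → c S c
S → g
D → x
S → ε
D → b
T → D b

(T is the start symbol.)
No FIRST/FIRST conflicts.

A FIRST/FIRST conflict occurs when two productions N → α and N → β for the same non-terminal have FIRST(α) ∩ FIRST(β) ≠ ∅ (with ε ∈ FIRST of a nullable right-hand side, so two nullable alternatives also conflict).

FIRST sets of the non-terminals at (or reachable through a nullable prefix from) the front of some alternative:
  FIRST(D) = { 'b', 'x' }

Productions for T:
  T → c S c: FIRST = { 'c' }
  T → D b: FIRST = { 'b', 'x' }
Productions for S:
  S → g: FIRST = { 'g' }
  S → ε: FIRST = { ε }
Productions for D:
  D → x: FIRST = { 'x' }
  D → b: FIRST = { 'b' }

All alternatives of each non-terminal have pairwise disjoint FIRST sets.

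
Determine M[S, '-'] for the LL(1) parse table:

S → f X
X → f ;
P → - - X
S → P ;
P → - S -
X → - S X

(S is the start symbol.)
To find M[S, '-'], we find productions for S where '-' is in the predict set (PREDICT(N → α) = (FIRST(α) \ {ε}) ∪ (FOLLOW(N) if α ⇒* ε)).

Relevant sets:
  FIRST(P) = { '-' }

S → f X: PREDICT = { 'f' }
S → P ;: PREDICT = { '-' }
  '-' is in predict set, so this production goes in M[S, '-']

M[S, '-'] = S → P ;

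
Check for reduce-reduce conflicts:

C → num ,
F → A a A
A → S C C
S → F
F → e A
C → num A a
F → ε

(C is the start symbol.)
Yes — I13: [C → num A a .] vs [F → .]

A reduce-reduce conflict occurs when an LR(0) state has two complete items [A → α .] and [B → β .] — both call for a reduction, and with no lookahead the parser cannot choose between them.

Augment with C' → C and build the canonical LR(0) collection (I0 = CLOSURE({[C' → . C]}), then GOTO on every symbol after a dot until no new states appear). It has 14 states:
  I0: { [C → . num ,], [C → . num A a], [C' → . C] }  — shift
  I1: { [C' → C .] }  — accept
  I2: { [A → . S C C], [C → num . ,], [C → num . A a], [F → . A a A], [F → . e A], [F → .], [S → . F] }  — shift, reduce
  I3: { [C → num , .] }  — reduce
  I4: { [C → num A . a], [F → A . a A] }  — shift
  I5: { [S → F .] }  — reduce
  I6: { [A → S . C C], [C → . num ,], [C → . num A a] }  — shift
  I7: { [A → . S C C], [F → . A a A], [F → . e A], [F → .], [F → e . A], [S → . F] }  — shift, reduce
  I8: { [F → A . a A], [F → e A .] }  — shift, reduce
  I9: { [A → . S C C], [F → . A a A], [F → . e A], [F → .], [F → A a . A], [S → . F] }  — shift, reduce
  I10: { [F → A . a A], [F → A a A .] }  — shift, reduce
  I11: { [A → S C . C], [C → . num ,], [C → . num A a] }  — shift
  I12: { [A → S C C .] }  — reduce
  I13: { [A → . S C C], [C → num A a .], [F → . A a A], [F → . e A], [F → .], [F → A a . A], [S → . F] }  — shift, 2 reduces

I13 contains complete items [C → num A a .], [F → .] — reduce-reduce conflict.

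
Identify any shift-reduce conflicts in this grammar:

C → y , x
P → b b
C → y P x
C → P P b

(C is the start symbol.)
No shift-reduce conflicts

A shift-reduce conflict occurs when an LR(0) state has both:
  - a complete (reduce) item [A → α .] (dot at the end), and
  - a shift item [B → β . c γ] (dot before a terminal).

Augment with C' → C and build the canonical LR(0) collection (I0 = CLOSURE({[C' → . C]}), then GOTO on every symbol after a dot until no new states appear). It has 12 states:
  I0: { [C → . P P b], [C → . y , x], [C → . y P x], [C' → . C], [P → . b b] }  — shift
  I1: { [C' → C .] }  — accept
  I2: { [C → P . P b], [P → . b b] }  — shift
  I3: { [P → b . b] }  — shift
  I4: { [C → y . , x], [C → y . P x], [P → . b b] }  — shift
  I5: { [C → y , . x] }  — shift
  I6: { [C → y P . x] }  — shift
  I7: { [C → y P x .] }  — reduce
  I8: { [C → y , x .] }  — reduce
  I9: { [P → b b .] }  — reduce
  I10: { [C → P P . b] }  — shift
  I11: { [C → P P b .] }  — reduce

No state contains both a complete item and a shift item.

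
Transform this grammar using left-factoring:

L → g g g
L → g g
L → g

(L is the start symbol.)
Left-factoring transforms A → αβ₁ | αβ₂ into A → αA' and A' → β₁ | β₂
(α is the longest common prefix among the alternatives). Repeat until
no nonterminal has two alternatives with a common prefix.

Round 1: L has alternatives sharing prefix 'g'. Introduce L': L → g L'
  Add: L' → g g
  Add: L' → g
  Add: L' → ε

Round 2: L' has alternatives sharing prefix 'g'. Introduce L'': L' → g L''
  Add: L'' → g
  Add: L'' → ε

No remaining common prefixes — done.

Resulting grammar:
L → g L'
L' → g L''
L'' → g
L'' → ε
L' → ε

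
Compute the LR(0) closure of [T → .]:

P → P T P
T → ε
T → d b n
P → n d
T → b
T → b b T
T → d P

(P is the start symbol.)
{ [T → .] }

To compute CLOSURE, for each item [A → α.Bβ] where B is a non-terminal, add [B → .γ] for all productions B → γ; repeat for the newly added items until nothing changes.

Start with: [T → .]
The dot is at the end, so nothing is added.

CLOSURE = { [T → .] }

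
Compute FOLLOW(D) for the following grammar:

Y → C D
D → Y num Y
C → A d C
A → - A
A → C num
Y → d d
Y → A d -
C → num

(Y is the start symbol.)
To compute FOLLOW(D), find every occurrence of D on a right-hand side N → α D β: add FIRST(β) \ {ε}, and if β is empty or nullable also add FOLLOW(N). Iterate to a fixed point.

In Y → C D: D is at the end, add FOLLOW(Y)

The FOLLOW sets referred to above (computed the same way, to a fixed point):
  FOLLOW(Y) = { $, 'num' }

Taking the union: FOLLOW(D) = { $, 'num' }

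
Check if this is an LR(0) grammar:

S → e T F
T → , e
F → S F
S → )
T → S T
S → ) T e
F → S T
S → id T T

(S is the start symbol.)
A grammar is LR(0) if no state in the canonical LR(0) collection has:
  - both a shift item (dot before a terminal) and a complete item (shift-reduce conflict), or
  - two or more complete items (reduce-reduce conflict; the accept item [S' → S .] counts as a complete item here).

Augment with S' → S and build the canonical LR(0) collection (I0 = CLOSURE({[S' → . S]}), then GOTO on every symbol after a dot until no new states appear). It has 20 states:
  I0: { [S → . ) T e], [S → . )], [S → . e T F], [S → . id T T], [S' → . S] }  — shift
  I1: { [S → ) . T e], [S → ) .], [S → . ) T e], [S → . )], [S → . e T F], [S → . id T T], [T → . , e], [T → . S T] }  — shift, reduce
  I2: { [S' → S .] }  — accept
  I3: { [S → . ) T e], [S → . )], [S → . e T F], [S → . id T T], [S → e . T F], [T → . , e], [T → . S T] }  — shift
  I4: { [S → . ) T e], [S → . )], [S → . e T F], [S → . id T T], [S → id . T T], [T → . , e], [T → . S T] }  — shift
  I5: { [T → , . e] }  — shift
  I6: { [S → . ) T e], [S → . )], [S → . e T F], [S → . id T T], [T → . , e], [T → . S T], [T → S . T] }  — shift
  I7: { [S → . ) T e], [S → . )], [S → . e T F], [S → . id T T], [S → id T . T], [T → . , e], [T → . S T] }  — shift
  I8: { [S → id T T .] }  — reduce
  I9: { [T → S T .] }  — reduce
  I10: { [T → , e .] }  — reduce
  I11: { [F → . S F], [F → . S T], [S → . ) T e], [S → . )], [S → . e T F], [S → . id T T], [S → e T . F] }  — shift
  I12: { [S → e T F .] }  — reduce
  I13: { [F → . S F], [F → . S T], [F → S . F], [F → S . T], [S → . ) T e], [S → . )], [S → . e T F], [S → . id T T], [T → . , e], [T → . S T] }  — shift
  I14: { [F → S F .] }  — reduce
  I15: { [F → . S F], [F → . S T], [F → S . F], [F → S . T], [S → . ) T e], [S → . )], [S → . e T F], [S → . id T T], [T → . , e], [T → . S T], [T → S . T] }  — shift
  I16: { [F → S T .] }  — reduce
  I17: { [F → S T .], [T → S T .] }  — 2 reduces
  I18: { [S → ) T . e] }  — shift
  I19: { [S → ) T e .] }  — reduce

Conflict in state I1:
  Shift-reduce conflict between [S → ) .] and [S → . )]
So the grammar is NOT LR(0).

Answer: No. Shift-reduce conflict between [S → ) .] and [S → . )]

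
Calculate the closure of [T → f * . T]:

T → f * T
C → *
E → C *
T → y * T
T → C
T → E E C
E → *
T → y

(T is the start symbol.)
Start with: [T → f * . T]
  [T → f * . T] has the dot before T: add [T → . f * T], [T → . y * T], [T → . C], [T → . E E C], [T → . y]
  [T → . C] has the dot before C: add [C → . *]
  [T → . E E C] has the dot before E: add [E → . C *], [E → . *]
No further items can be added.

CLOSURE = { [C → . *], [E → . *], [E → . C *], [T → . C], [T → . E E C], [T → . f * T], [T → . y * T], [T → . y], [T → f * . T] }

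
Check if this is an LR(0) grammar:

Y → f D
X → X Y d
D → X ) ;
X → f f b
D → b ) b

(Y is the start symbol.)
A grammar is LR(0) if no state in the canonical LR(0) collection has:
  - both a shift item (dot before a terminal) and a complete item (shift-reduce conflict), or
  - two or more complete items (reduce-reduce conflict; the accept item [Y' → Y .] counts as a complete item here).

Augment with Y' → Y and build the canonical LR(0) collection (I0 = CLOSURE({[Y' → . Y]}), then GOTO on every symbol after a dot until no new states appear). It has 15 states:
  I0: { [Y → . f D], [Y' → . Y] }  — shift
  I1: { [Y' → Y .] }  — accept
  I2: { [D → . X ) ;], [D → . b ) b], [X → . X Y d], [X → . f f b], [Y → f . D] }  — shift
  I3: { [Y → f D .] }  — reduce
  I4: { [D → X . ) ;], [X → X . Y d], [Y → . f D] }  — shift
  I5: { [D → b . ) b] }  — shift
  I6: { [X → f . f b] }  — shift
  I7: { [X → f f . b] }  — shift
  I8: { [X → f f b .] }  — reduce
  I9: { [D → b ) . b] }  — shift
  I10: { [D → b ) b .] }  — reduce
  I11: { [D → X ) . ;] }  — shift
  I12: { [X → X Y . d] }  — shift
  I13: { [X → X Y d .] }  — reduce
  I14: { [D → X ) ; .] }  — reduce

Every state is either a pure shift/goto state or contains exactly one complete item and nothing to shift — no conflicts. The grammar is LR(0).

Answer: Yes, the grammar is LR(0)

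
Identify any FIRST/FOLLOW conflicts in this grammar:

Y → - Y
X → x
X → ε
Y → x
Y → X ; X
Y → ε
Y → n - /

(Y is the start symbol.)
No FIRST/FOLLOW conflicts.

A FIRST/FOLLOW conflict occurs when a non-terminal N has a nullable alternative N → β (β ⇒* ε) and another alternative N → α with FIRST(α) ∩ FOLLOW(N) ≠ ∅: on such a lookahead the parser cannot decide between expanding α and letting N vanish via β.

Nullable non-terminals: X, Y.
FIRST sets used below: FIRST(X) = { 'x', ε }

X: nullable alternative(s) X → ε; FOLLOW(X) = { $, ';' }
  X → x: FIRST \ {ε} = { 'x' } — disjoint from FOLLOW(X)
  X → ε: FIRST \ {ε} = { } — this is the only nullable alternative, skip

Y: nullable alternative(s) Y → ε; FOLLOW(Y) = { $ }
  Y → - Y: FIRST \ {ε} = { '-' } — disjoint from FOLLOW(Y)
  Y → x: FIRST \ {ε} = { 'x' } — disjoint from FOLLOW(Y)
  Y → X ; X: FIRST \ {ε} = { ';', 'x' } — disjoint from FOLLOW(Y)
  Y → ε: FIRST \ {ε} = { } — this is the only nullable alternative, skip
  Y → n - /: FIRST \ {ε} = { 'n' } — disjoint from FOLLOW(Y)

No FIRST/FOLLOW conflicts found.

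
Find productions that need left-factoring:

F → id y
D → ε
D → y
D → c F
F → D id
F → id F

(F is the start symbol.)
Yes, F has productions with common prefix 'id'

Left-factoring is needed when two productions for the same non-terminal
share a common prefix on the right-hand side.

Productions for F:
  F → id y
  F → D id
  F → id F
Productions for D:
  D → ε
  D → y
  D → c F

Found common prefix 'id' in productions for F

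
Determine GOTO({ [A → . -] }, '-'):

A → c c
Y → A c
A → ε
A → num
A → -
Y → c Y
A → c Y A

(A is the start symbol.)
GOTO(I, '-') = CLOSURE({ [A → αX.β] : [A → α.Xβ] ∈ I, X = '-' })

Items with dot before '-', with the dot advanced:
  [A → . -] → [A → - .]
Closure adds nothing (no advanced item has the dot before a non-terminal).

GOTO = { [A → - .] }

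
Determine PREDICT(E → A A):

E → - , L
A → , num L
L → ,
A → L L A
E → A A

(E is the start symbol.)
PREDICT(E → A A) = (FIRST(RHS) \ {ε}) ∪ (FOLLOW(E) if ε ∈ FIRST(RHS), i.e. RHS ⇒* ε)
FIRST(A) = { ',' }
FIRST(A A) = { ',' }
ε ∉ FIRST(A A), so FOLLOW(E) is not added.
PREDICT(E → A A) = { ',' }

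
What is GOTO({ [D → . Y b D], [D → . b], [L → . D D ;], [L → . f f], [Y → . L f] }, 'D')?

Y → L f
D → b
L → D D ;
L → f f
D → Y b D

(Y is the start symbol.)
{ [D → . Y b D], [D → . b], [L → . D D ;], [L → . f f], [L → D . D ;], [Y → . L f] }

GOTO(I, 'D') = CLOSURE({ [A → αX.β] : [A → α.Xβ] ∈ I, X = 'D' })

Items with dot before 'D', with the dot advanced:
  [L → . D D ;] → [L → D . D ;]
Closure of the advanced items:
  [L → D . D ;] has the dot before D: add [D → . b], [D → . Y b D]
  [D → . Y b D] has the dot before Y: add [Y → . L f]
  [Y → . L f] has the dot before L: add [L → . D D ;], [L → . f f]

GOTO = { [D → . Y b D], [D → . b], [L → . D D ;], [L → . f f], [L → D . D ;], [Y → . L f] }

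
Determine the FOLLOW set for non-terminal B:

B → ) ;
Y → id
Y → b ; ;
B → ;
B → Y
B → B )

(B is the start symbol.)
B is the start symbol, so $ ∈ FOLLOW(B).
In B → B ): B is followed by ')', add FIRST(')') \ {ε} = { ')' }

Taking the union: FOLLOW(B) = { $, ')' }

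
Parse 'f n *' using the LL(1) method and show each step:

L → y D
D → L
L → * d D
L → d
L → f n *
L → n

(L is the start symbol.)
Stack is shown with the top on the left.

Stack    Input    Action
------------------------
L $      f n * $  output L → f n *
f n * $  f n * $  match 'f'
n * $    n * $    match 'n'
* $      * $      match '*'
$        $        accept

The string is accepted.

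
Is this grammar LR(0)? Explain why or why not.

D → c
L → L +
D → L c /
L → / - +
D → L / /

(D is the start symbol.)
Yes, the grammar is LR(0)

A grammar is LR(0) if no state in the canonical LR(0) collection has:
  - both a shift item (dot before a terminal) and a complete item (shift-reduce conflict), or
  - two or more complete items (reduce-reduce conflict; the accept item [D' → D .] counts as a complete item here).

Augment with D' → D and build the canonical LR(0) collection (I0 = CLOSURE({[D' → . D]}), then GOTO on every symbol after a dot until no new states appear). It has 12 states:
  I0: { [D → . L / /], [D → . L c /], [D → . c], [D' → . D], [L → . / - +], [L → . L +] }  — shift
  I1: { [L → / . - +] }  — shift
  I2: { [D' → D .] }  — accept
  I3: { [D → L . / /], [D → L . c /], [L → L . +] }  — shift
  I4: { [D → c .] }  — reduce
  I5: { [L → L + .] }  — reduce
  I6: { [D → L / . /] }  — shift
  I7: { [D → L c . /] }  — shift
  I8: { [D → L c / .] }  — reduce
  I9: { [D → L / / .] }  — reduce
  I10: { [L → / - . +] }  — shift
  I11: { [L → / - + .] }  — reduce

Every state is either a pure shift/goto state or contains exactly one complete item and nothing to shift — no conflicts. The grammar is LR(0).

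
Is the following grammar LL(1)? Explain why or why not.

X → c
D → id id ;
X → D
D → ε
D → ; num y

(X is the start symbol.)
Yes, the grammar is LL(1).

A grammar is LL(1) if for each non-terminal N with multiple productions, the predict sets of those productions are pairwise disjoint, where PREDICT(N → α) = (FIRST(α) \ {ε}) ∪ (FOLLOW(N) if α ⇒* ε).

Relevant sets:
  FIRST(D) = { ';', 'id', ε }
  FOLLOW(X) = { $ }
  FOLLOW(D) = { $ }

For X:
  PREDICT(X → c) = { 'c' }
  PREDICT(X → D) = { $, ';', 'id' }
For D:
  PREDICT(D → id id ';') = { 'id' }
  PREDICT(D → ε) = { $ }
  PREDICT(D → ';' num y) = { ';' }

All predict sets are disjoint. The grammar IS LL(1).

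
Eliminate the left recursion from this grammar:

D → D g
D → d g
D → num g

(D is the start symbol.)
D is directly left-recursive. The standard transformation for
  A → A α₁ | ... | A α_m | β₁ | ... | β_n
is
  A  → β₁ A' | ... | β_n A'
  A' → α₁ A' | ... | α_m A' | ε

D → d g becomes D → d g D'
D → num g becomes D → num g D'
D → D g becomes D' → g D'
Add D' → ε

Resulting grammar:
D → d g D'
D → num g D'
D' → g D'
D' → ε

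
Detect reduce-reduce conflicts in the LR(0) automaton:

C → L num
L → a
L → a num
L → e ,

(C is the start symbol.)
No reduce-reduce conflicts

Augment with C' → C and build the canonical LR(0) collection (I0 = CLOSURE({[C' → . C]}), then GOTO on every symbol after a dot until no new states appear). It has 8 states:
  I0: { [C → . L num], [C' → . C], [L → . a num], [L → . a], [L → . e ,] }  — shift
  I1: { [C' → C .] }  — accept
  I2: { [C → L . num] }  — shift
  I3: { [L → a . num], [L → a .] }  — shift, reduce
  I4: { [L → e . ,] }  — shift
  I5: { [L → e , .] }  — reduce
  I6: { [L → a num .] }  — reduce
  I7: { [C → L num .] }  — reduce

No state contains more than one complete item.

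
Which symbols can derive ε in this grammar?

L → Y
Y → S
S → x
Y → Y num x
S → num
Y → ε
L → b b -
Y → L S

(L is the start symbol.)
{ 'L', 'Y' }

A non-terminal is nullable if it can derive ε (the empty string): either it has an ε-production, or it has a production whose right-hand side consists entirely of nullable non-terminals.

ε-productions: Y → ε
So Y is immediately nullable.
L → Y: every symbol on the right is nullable, so L is nullable too.
No further non-terminal can be added: every production for the remaining non-terminals contains a terminal or a non-nullable non-terminal.
Nullable = { 'L', 'Y' }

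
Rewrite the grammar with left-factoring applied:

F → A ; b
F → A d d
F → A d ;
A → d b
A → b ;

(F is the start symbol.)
Left-factoring transforms A → αβ₁ | αβ₂ into A → αA' and A' → β₁ | β₂
(α is the longest common prefix among the alternatives). Repeat until
no nonterminal has two alternatives with a common prefix.

Round 1: F has alternatives sharing prefix 'A'. Introduce F': F → A F'
  Add: F' → ; b
  Add: F' → d d
  Add: F' → d ;

Round 2: F' has alternatives sharing prefix 'd'. Introduce F'': F' → d F''
  Add: F'' → d
  Add: F'' → ;

No remaining common prefixes — done.

Resulting grammar:
F → A F'
F' → ; b
F' → d F''
F'' → d
F'' → ;
A → d b
A → b ;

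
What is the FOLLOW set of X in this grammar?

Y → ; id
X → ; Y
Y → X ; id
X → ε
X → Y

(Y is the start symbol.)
{ ';' }

To compute FOLLOW(X), find every occurrence of X on a right-hand side N → α X β: add FIRST(β) \ {ε}, and if β is empty or nullable also add FOLLOW(N). Iterate to a fixed point.

In Y → X ; id: X is followed by ';' id, add FIRST(';' id) \ {ε} = { ';' }

Taking the union: FOLLOW(X) = { ';' }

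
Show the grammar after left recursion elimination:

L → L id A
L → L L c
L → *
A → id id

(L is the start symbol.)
L is directly left-recursive. The standard transformation for
  A → A α₁ | ... | A α_m | β₁ | ... | β_n
is
  A  → β₁ A' | ... | β_n A'
  A' → α₁ A' | ... | α_m A' | ε

L → * becomes L → * L'
L → L id A becomes L' → id A L'
L → L L c becomes L' → L c L'
Add L' → ε

Productions for other non-terminals are unchanged:
  A → id id

Resulting grammar:
L → * L'
L' → id A L'
L' → L c L'
L' → ε
A → id id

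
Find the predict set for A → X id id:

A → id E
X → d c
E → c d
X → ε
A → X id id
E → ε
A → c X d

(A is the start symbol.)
{ 'd', 'id' }

PREDICT(A → X id id) = (FIRST(RHS) \ {ε}) ∪ (FOLLOW(A) if ε ∈ FIRST(RHS), i.e. RHS ⇒* ε)
FIRST(X) = { 'd', ε }
FIRST(X id id) = { 'd', 'id' }
ε ∉ FIRST(X id id), so FOLLOW(A) is not added.
PREDICT(A → X id id) = { 'd', 'id' }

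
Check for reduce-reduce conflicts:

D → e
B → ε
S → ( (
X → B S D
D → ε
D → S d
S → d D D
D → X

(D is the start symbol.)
A reduce-reduce conflict occurs when an LR(0) state has two complete items [A → α .] and [B → β .] — both call for a reduction, and with no lookahead the parser cannot choose between them.

Augment with D' → D and build the canonical LR(0) collection (I0 = CLOSURE({[D' → . D]}), then GOTO on every symbol after a dot until no new states appear). It has 14 states:
  I0: { [B → .], [D → . S d], [D → . X], [D → . e], [D → .], [D' → . D], [S → . ( (], [S → . d D D], [X → . B S D] }  — shift, 2 reduces
  I1: { [S → ( . (] }  — shift
  I2: { [S → . ( (], [S → . d D D], [X → B . S D] }  — shift
  I3: { [D' → D .] }  — accept
  I4: { [D → S . d] }  — shift
  I5: { [D → X .] }  — reduce
  I6: { [B → .], [D → . S d], [D → . X], [D → . e], [D → .], [S → . ( (], [S → . d D D], [S → d . D D], [X → . B S D] }  — shift, 2 reduces
  I7: { [D → e .] }  — reduce
  I8: { [B → .], [D → . S d], [D → . X], [D → . e], [D → .], [S → . ( (], [S → . d D D], [S → d D . D], [X → . B S D] }  — shift, 2 reduces
  I9: { [S → d D D .] }  — reduce
  I10: { [D → S d .] }  — reduce
  I11: { [B → .], [D → . S d], [D → . X], [D → . e], [D → .], [S → . ( (], [S → . d D D], [X → . B S D], [X → B S . D] }  — shift, 2 reduces
  I12: { [X → B S D .] }  — reduce
  I13: { [S → ( ( .] }  — reduce

I0 contains complete items [B → .], [D → .] — reduce-reduce conflict.
I6 contains complete items [B → .], [D → .] — reduce-reduce conflict.
I8 contains complete items [B → .], [D → .] — reduce-reduce conflict.
I11 contains complete items [B → .], [D → .] — reduce-reduce conflict.

Answer: Yes — I0: [B → .] vs [D → .]; I6: [B → .] vs [D → .]; I8: [B → .] vs [D → .]; I11: [B → .] vs [D → .]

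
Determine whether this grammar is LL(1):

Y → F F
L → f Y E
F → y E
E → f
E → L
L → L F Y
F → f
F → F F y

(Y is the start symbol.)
No. Predict set conflict for L: { 'f' }

Relevant sets:
  FIRST(L) = { 'f' }
  FIRST(F) = { 'f', 'y' }

For L:
  PREDICT(L → f Y E) = { 'f' }
  PREDICT(L → L F Y) = { 'f' }
For F:
  PREDICT(F → y E) = { 'y' }
  PREDICT(F → f) = { 'f' }
  PREDICT(F → F F y) = { 'f', 'y' }
For E:
  PREDICT(E → f) = { 'f' }
  PREDICT(E → L) = { 'f' }
Y has a single production, so nothing to check there.

Conflict found: Predict set conflict for L: { 'f' }
The grammar is NOT LL(1).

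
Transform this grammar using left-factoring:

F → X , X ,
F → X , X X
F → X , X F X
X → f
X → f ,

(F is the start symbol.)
F → X , X F'
F' → ,
F' → X
F' → F X
X → f X'
X' → ε
X' → ,

Left-factoring transforms A → αβ₁ | αβ₂ into A → αA' and A' → β₁ | β₂
(α is the longest common prefix among the alternatives). Repeat until
no nonterminal has two alternatives with a common prefix.

Round 1: F has alternatives sharing prefix 'X , X'. Introduce F': F → X , X F'
  Add: F' → ,
  Add: F' → X
  Add: F' → F X

Round 2: X has alternatives sharing prefix 'f'. Introduce X': X → f X'
  Add: X' → ε
  Add: X' → ,

No remaining common prefixes — done.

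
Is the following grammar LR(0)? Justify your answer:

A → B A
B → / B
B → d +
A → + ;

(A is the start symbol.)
Yes, the grammar is LR(0)

Augment with A' → A and build the canonical LR(0) collection (I0 = CLOSURE({[A' → . A]}), then GOTO on every symbol after a dot until no new states appear). It has 10 states:
  I0: { [A → . + ;], [A → . B A], [A' → . A], [B → . / B], [B → . d +] }  — shift
  I1: { [A → + . ;] }  — shift
  I2: { [B → . / B], [B → . d +], [B → / . B] }  — shift
  I3: { [A' → A .] }  — accept
  I4: { [A → . + ;], [A → . B A], [A → B . A], [B → . / B], [B → . d +] }  — shift
  I5: { [B → d . +] }  — shift
  I6: { [B → d + .] }  — reduce
  I7: { [A → B A .] }  — reduce
  I8: { [B → / B .] }  — reduce
  I9: { [A → + ; .] }  — reduce

Every state is either a pure shift/goto state or contains exactly one complete item and nothing to shift — no conflicts. The grammar is LR(0).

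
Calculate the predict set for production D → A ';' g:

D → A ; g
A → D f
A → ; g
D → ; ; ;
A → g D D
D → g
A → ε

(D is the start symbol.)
PREDICT(D → A ';' g) = (FIRST(RHS) \ {ε}) ∪ (FOLLOW(D) if ε ∈ FIRST(RHS), i.e. RHS ⇒* ε)
FIRST(A) = { ';', 'g', ε }
FIRST(A ';' g) = { ';', 'g' }
ε ∉ FIRST(A ';' g), so FOLLOW(D) is not added.
PREDICT(D → A ';' g) = { ';', 'g' }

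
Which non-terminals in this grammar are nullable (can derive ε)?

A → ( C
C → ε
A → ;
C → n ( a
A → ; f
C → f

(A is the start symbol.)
A non-terminal is nullable if it can derive ε (the empty string): either it has an ε-production, or it has a production whose right-hand side consists entirely of nullable non-terminals.

ε-productions: C → ε
So C is immediately nullable.
No further non-terminal can be added: every production for the remaining non-terminals contains a terminal or a non-nullable non-terminal.
Nullable = { 'C' }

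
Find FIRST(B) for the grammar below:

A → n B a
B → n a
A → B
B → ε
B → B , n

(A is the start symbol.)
{ ',', 'n', ε }

From B → n a:
  - n is a terminal: add 'n' and stop
From B → ε:
  - ε-production, so ε ∈ FIRST(B)
From B → B , n:
  - B is the symbol being defined: contributes nothing new
    B is nullable, so continue to the next symbol
  - ',' is a terminal: add ',' and stop

Collecting: FIRST(B) = { ',', 'n', ε }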